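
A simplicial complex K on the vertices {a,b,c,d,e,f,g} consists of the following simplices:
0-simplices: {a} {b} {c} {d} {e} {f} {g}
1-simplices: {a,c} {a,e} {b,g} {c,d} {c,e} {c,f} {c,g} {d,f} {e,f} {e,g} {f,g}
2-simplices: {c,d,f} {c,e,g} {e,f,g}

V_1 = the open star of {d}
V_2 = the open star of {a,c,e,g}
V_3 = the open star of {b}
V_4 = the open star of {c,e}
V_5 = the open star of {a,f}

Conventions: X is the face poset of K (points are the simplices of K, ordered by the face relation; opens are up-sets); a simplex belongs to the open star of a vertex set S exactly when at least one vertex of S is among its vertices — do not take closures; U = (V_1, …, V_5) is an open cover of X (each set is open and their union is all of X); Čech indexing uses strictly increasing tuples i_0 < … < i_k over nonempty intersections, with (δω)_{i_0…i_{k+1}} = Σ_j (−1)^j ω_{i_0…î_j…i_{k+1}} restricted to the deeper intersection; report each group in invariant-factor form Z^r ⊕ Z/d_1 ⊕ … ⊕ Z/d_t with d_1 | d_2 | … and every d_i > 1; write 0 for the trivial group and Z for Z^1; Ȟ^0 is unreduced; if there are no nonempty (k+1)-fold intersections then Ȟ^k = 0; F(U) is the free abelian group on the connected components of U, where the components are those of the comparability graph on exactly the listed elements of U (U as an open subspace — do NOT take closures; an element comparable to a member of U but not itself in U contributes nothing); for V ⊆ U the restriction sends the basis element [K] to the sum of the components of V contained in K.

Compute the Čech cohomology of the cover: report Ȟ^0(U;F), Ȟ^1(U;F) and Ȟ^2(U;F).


nonempty intersections:
  V1={{d},{c,d},{d,f},{c,d,f}} V2={{a},{c},{e},{g},{a,c},{a,e},{b,g},{c,d},{c,e},{c,f},{c,g},{e,f},{e,g},{f,g},{c,d,f},{c,e,g},{e,f,g}} V3={{b},{b,g}} V4={{c},{e},{a,c},{a,e},{c,d},{c,e},{c,f},{c,g},{e,f},{e,g},{c,d,f},{c,e,g},{e,f,g}} V5={{a},{f},{a,c},{a,e},{c,f},{d,f},{e,f},{f,g},{c,d,f},{e,f,g}}
  V12={{c,d},{c,d,f}} V14={{c,d},{c,d,f}} V15={{d,f},{c,d,f}} V23={{b,g}} V24={{c},{e},{a,c},{a,e},{c,d},{c,e},{c,f},{c,g},{e,f},{e,g},{c,d,f},{c,e,g},{e,f,g}} V25={{a},{a,c},{a,e},{c,f},{e,f},{f,g},{c,d,f},{e,f,g}} V45={{a,c},{a,e},{c,f},{e,f},{c,d,f},{e,f,g}}
  V124={{c,d},{c,d,f}} V125={{c,d,f}} V145={{c,d,f}} V245={{a,c},{a,e},{c,f},{e,f},{c,d,f},{e,f,g}}
  V1245={{c,d,f}}
components per intersection:
  V1: {{d},{c,d},{d,f},{c,d,f}}
  V2: {{a},{c},{e},{g},{a,c},{a,e},{b,g},{c,d},{c,e},{c,f},{c,g},{e,f},{e,g},{f,g},{c,d,f},{c,e,g},{e,f,g}}
  V3: {{b},{b,g}}
  V4: {{c},{e},{a,c},{a,e},{c,d},{c,e},{c,f},{c,g},{e,f},{e,g},{c,d,f},{c,e,g},{e,f,g}}
  V5: {{a},{a,c},{a,e}} {{f},{c,f},{d,f},{e,f},{f,g},{c,d,f},{e,f,g}}
  V12: {{c,d},{c,d,f}}
  V14: {{c,d},{c,d,f}}
  V15: {{d,f},{c,d,f}}
  V23: {{b,g}}
  V24: {{c},{e},{a,c},{a,e},{c,d},{c,e},{c,f},{c,g},{e,f},{e,g},{c,d,f},{c,e,g},{e,f,g}}
  V25: {{a},{a,c},{a,e}} {{c,f},{c,d,f}} {{e,f},{f,g},{e,f,g}}
  V45: {{a,c}} {{a,e}} {{c,f},{c,d,f}} {{e,f},{e,f,g}}
  V124: {{c,d},{c,d,f}}
  V125: {{c,d,f}}
  V145: {{c,d,f}}
  V245: {{a,c}} {{a,e}} {{c,f},{c,d,f}} {{e,f},{e,f,g}}
  V1245: {{c,d,f}}
C dims 6,12,7,1; δ0: rk 5, SNF 1^5; δ1: rk 6, SNF 1^6; δ2: rk 1, SNF 1^1
Ȟ^0: (6−5)−0=1 ⇒ Z
Ȟ^1: (12−6)−5=1 ⇒ Z
Ȟ^2: (7−1)−6=0 ⇒ 0

Ȟ^0 ≅ Z, Ȟ^1 ≅ Z, Ȟ^2 ≅ 0


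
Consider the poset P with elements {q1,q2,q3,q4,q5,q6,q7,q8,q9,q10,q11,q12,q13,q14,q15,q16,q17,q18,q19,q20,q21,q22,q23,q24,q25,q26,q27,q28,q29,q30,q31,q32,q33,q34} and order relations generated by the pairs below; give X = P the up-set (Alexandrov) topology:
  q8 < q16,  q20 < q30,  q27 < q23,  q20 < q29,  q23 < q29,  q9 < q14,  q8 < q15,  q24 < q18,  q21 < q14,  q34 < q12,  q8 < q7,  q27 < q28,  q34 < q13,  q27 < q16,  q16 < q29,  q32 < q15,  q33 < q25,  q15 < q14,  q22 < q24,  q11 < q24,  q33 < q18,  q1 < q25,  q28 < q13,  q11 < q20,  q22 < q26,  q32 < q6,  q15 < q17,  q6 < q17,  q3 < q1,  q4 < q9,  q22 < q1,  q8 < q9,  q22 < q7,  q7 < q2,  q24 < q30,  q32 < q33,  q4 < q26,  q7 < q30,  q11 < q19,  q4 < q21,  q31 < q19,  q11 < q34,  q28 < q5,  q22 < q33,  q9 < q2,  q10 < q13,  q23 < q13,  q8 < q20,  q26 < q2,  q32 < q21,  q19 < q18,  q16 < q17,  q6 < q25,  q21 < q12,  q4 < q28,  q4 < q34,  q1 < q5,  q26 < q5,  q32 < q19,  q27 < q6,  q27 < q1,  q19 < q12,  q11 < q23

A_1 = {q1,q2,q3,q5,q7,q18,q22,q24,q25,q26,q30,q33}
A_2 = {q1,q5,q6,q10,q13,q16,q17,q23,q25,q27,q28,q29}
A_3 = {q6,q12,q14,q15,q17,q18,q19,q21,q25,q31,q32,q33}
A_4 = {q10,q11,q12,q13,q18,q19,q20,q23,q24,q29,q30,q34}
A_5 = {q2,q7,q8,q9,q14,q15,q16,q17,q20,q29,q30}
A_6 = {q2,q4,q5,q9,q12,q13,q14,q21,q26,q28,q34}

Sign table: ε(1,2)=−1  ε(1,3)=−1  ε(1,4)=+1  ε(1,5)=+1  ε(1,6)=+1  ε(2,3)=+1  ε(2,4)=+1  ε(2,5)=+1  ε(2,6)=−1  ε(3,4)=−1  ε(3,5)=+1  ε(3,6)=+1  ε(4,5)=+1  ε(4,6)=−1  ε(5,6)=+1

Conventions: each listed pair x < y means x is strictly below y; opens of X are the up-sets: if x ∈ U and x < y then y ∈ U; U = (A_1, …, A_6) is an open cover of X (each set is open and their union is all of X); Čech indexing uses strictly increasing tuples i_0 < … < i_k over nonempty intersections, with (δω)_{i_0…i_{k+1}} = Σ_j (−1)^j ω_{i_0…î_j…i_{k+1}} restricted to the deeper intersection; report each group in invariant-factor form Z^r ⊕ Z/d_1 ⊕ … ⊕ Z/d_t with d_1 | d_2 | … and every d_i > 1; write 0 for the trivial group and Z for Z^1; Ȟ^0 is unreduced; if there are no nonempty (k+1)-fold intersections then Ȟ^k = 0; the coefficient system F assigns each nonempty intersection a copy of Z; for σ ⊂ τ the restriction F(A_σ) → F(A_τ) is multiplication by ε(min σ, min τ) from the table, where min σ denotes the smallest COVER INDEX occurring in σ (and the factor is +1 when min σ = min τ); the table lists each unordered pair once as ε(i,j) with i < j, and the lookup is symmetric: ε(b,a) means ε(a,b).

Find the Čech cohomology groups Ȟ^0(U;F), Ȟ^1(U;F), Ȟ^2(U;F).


Ȟ^0 ≅ 0, Ȟ^1 ≅ Z/2, Ȟ^2 ≅ Z

nerve simplices:
  A12={q1,q5,q25} A13={q18,q25,q33} A14={q18,q24,q30} A15={q2,q7,q30} A16={q2,q5,q26} A23={q6,q17,q25} A24={q10,q13,q23,q29} A25={q16,q17,q29} A26={q5,q13,q28} A34={q12,q18,q19} A35={q14,q15,q17} A36={q12,q14,q21} A45={q20,q29,q30} A46={q12,q13,q34} A56={q2,q9,q14}
  A123={q25} A126={q5} A134={q18} A145={q30} A156={q2} A235={q17} A245={q29} A246={q13} A346={q12} A356={q14}
C dims 6,15,10; δ0: rk 6, SNF 1^5·2; δ1: rk 9, SNF 1^9
degree 0: 6−6−0 = 0 → Ȟ^0 ≅ 0
degree 1: 15−9−6 = 0 plus torsion [2] → Ȟ^1 ≅ Z/2
degree 2: 10−0−9 = 1 → Ȟ^2 ≅ Z


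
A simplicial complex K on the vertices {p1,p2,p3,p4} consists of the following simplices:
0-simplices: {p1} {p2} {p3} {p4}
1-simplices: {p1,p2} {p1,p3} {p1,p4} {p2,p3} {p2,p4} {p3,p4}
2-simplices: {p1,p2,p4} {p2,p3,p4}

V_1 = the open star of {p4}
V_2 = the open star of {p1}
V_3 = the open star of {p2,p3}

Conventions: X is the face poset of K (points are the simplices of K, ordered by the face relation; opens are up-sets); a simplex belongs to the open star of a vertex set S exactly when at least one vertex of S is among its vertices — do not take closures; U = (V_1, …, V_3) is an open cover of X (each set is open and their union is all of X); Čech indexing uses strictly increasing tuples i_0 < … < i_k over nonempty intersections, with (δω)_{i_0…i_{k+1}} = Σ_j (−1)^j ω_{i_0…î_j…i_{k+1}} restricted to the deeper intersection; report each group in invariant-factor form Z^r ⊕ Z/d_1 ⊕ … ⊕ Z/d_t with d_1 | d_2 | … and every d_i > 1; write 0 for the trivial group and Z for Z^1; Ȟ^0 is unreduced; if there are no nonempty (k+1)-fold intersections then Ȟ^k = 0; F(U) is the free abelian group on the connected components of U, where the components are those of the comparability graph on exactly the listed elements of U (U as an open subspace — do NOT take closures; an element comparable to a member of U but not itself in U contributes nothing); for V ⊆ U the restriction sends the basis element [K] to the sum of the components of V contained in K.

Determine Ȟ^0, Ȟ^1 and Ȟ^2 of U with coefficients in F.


nonempty overlaps:
  V1={{p4},{p1,p4},{p2,p4},{p3,p4},{p1,p2,p4},{p2,p3,p4}} V2={{p1},{p1,p2},{p1,p3},{p1,p4},{p1,p2,p4}} V3={{p2},{p3},{p1,p2},{p1,p3},{p2,p3},{p2,p4},{p3,p4},{p1,p2,p4},{p2,p3,p4}}
  V12={{p1,p4},{p1,p2,p4}} V13={{p2,p4},{p3,p4},{p1,p2,p4},{p2,p3,p4}} V23={{p1,p2},{p1,p3},{p1,p2,p4}}
  V123={{p1,p2,p4}}
components per intersection:
  V1: {{p4},{p1,p4},{p2,p4},{p3,p4},{p1,p2,p4},{p2,p3,p4}}
  V2: {{p1},{p1,p2},{p1,p3},{p1,p4},{p1,p2,p4}}
  V3: {{p2},{p3},{p1,p2},{p1,p3},{p2,p3},{p2,p4},{p3,p4},{p1,p2,p4},{p2,p3,p4}}
  V12: {{p1,p4},{p1,p2,p4}}
  V13: {{p2,p4},{p3,p4},{p1,p2,p4},{p2,p3,p4}}
  V23: {{p1,p2},{p1,p2,p4}} {{p1,p3}}
  V123: {{p1,p2,p4}}
C dims 3,4,1; δ0: rk 2, SNF 1^2; δ1: rk 1, SNF 1^1
degree 0: 3−2−0 = 1 → Ȟ^0 ≅ Z
degree 1: 4−1−2 = 1 → Ȟ^1 ≅ Z
degree 2: 1−0−1 = 0 → Ȟ^2 ≅ 0

Ȟ^0 ≅ Z, Ȟ^1 ≅ Z, Ȟ^2 ≅ 0


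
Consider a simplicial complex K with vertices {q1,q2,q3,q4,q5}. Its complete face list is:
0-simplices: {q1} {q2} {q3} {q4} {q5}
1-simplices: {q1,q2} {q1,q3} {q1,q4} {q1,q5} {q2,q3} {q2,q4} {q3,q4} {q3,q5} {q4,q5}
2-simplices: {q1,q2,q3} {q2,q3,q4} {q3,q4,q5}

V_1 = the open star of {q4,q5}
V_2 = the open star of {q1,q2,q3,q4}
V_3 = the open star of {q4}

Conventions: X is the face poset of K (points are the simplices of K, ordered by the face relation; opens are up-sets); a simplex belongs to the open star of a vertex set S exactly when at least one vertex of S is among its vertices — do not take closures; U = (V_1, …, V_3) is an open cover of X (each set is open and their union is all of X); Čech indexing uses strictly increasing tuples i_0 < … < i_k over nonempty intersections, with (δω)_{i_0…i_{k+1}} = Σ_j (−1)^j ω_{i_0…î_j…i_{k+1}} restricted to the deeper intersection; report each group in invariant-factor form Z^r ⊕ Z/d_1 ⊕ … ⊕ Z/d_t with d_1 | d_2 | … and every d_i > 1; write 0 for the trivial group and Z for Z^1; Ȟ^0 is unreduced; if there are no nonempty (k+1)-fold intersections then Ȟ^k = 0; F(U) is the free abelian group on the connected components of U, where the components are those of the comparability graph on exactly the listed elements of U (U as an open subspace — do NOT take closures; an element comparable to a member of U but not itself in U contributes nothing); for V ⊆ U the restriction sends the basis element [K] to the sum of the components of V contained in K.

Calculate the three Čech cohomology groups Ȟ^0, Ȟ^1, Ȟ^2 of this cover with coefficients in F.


Ȟ^0 ≅ Z, Ȟ^1 ≅ Z, Ȟ^2 ≅ 0

nonempty overlaps:
  V1={{q4},{q5},{q1,q4},{q1,q5},{q2,q4},{q3,q4},{q3,q5},{q4,q5},{q2,q3,q4},{q3,q4,q5}} V2={{q1},{q2},{q3},{q4},{q1,q2},{q1,q3},{q1,q4},{q1,q5},{q2,q3},{q2,q4},{q3,q4},{q3,q5},{q4,q5},{q1,q2,q3},{q2,q3,q4},{q3,q4,q5}} V3={{q4},{q1,q4},{q2,q4},{q3,q4},{q4,q5},{q2,q3,q4},{q3,q4,q5}}
  V12={{q4},{q1,q4},{q1,q5},{q2,q4},{q3,q4},{q3,q5},{q4,q5},{q2,q3,q4},{q3,q4,q5}} V13={{q4},{q1,q4},{q2,q4},{q3,q4},{q4,q5},{q2,q3,q4},{q3,q4,q5}} V23={{q4},{q1,q4},{q2,q4},{q3,q4},{q4,q5},{q2,q3,q4},{q3,q4,q5}}
  V123={{q4},{q1,q4},{q2,q4},{q3,q4},{q4,q5},{q2,q3,q4},{q3,q4,q5}}
components per intersection:
  V1: {{q4},{q5},{q1,q4},{q1,q5},{q2,q4},{q3,q4},{q3,q5},{q4,q5},{q2,q3,q4},{q3,q4,q5}}
  V2: {{q1},{q2},{q3},{q4},{q1,q2},{q1,q3},{q1,q4},{q1,q5},{q2,q3},{q2,q4},{q3,q4},{q3,q5},{q4,q5},{q1,q2,q3},{q2,q3,q4},{q3,q4,q5}}
  V3: {{q4},{q1,q4},{q2,q4},{q3,q4},{q4,q5},{q2,q3,q4},{q3,q4,q5}}
  V12: {{q4},{q1,q4},{q2,q4},{q3,q4},{q3,q5},{q4,q5},{q2,q3,q4},{q3,q4,q5}} {{q1,q5}}
  V13: {{q4},{q1,q4},{q2,q4},{q3,q4},{q4,q5},{q2,q3,q4},{q3,q4,q5}}
  V23: {{q4},{q1,q4},{q2,q4},{q3,q4},{q4,q5},{q2,q3,q4},{q3,q4,q5}}
  V123: {{q4},{q1,q4},{q2,q4},{q3,q4},{q4,q5},{q2,q3,q4},{q3,q4,q5}}
C dims 3,4,1; δ0: rk 2, SNF 1^2; δ1: rk 1, SNF 1^1
degree 0: 3−2−0 = 1 → Ȟ^0 ≅ Z
degree 1: 4−1−2 = 1 → Ȟ^1 ≅ Z
degree 2: 1−0−1 = 0 → Ȟ^2 ≅ 0


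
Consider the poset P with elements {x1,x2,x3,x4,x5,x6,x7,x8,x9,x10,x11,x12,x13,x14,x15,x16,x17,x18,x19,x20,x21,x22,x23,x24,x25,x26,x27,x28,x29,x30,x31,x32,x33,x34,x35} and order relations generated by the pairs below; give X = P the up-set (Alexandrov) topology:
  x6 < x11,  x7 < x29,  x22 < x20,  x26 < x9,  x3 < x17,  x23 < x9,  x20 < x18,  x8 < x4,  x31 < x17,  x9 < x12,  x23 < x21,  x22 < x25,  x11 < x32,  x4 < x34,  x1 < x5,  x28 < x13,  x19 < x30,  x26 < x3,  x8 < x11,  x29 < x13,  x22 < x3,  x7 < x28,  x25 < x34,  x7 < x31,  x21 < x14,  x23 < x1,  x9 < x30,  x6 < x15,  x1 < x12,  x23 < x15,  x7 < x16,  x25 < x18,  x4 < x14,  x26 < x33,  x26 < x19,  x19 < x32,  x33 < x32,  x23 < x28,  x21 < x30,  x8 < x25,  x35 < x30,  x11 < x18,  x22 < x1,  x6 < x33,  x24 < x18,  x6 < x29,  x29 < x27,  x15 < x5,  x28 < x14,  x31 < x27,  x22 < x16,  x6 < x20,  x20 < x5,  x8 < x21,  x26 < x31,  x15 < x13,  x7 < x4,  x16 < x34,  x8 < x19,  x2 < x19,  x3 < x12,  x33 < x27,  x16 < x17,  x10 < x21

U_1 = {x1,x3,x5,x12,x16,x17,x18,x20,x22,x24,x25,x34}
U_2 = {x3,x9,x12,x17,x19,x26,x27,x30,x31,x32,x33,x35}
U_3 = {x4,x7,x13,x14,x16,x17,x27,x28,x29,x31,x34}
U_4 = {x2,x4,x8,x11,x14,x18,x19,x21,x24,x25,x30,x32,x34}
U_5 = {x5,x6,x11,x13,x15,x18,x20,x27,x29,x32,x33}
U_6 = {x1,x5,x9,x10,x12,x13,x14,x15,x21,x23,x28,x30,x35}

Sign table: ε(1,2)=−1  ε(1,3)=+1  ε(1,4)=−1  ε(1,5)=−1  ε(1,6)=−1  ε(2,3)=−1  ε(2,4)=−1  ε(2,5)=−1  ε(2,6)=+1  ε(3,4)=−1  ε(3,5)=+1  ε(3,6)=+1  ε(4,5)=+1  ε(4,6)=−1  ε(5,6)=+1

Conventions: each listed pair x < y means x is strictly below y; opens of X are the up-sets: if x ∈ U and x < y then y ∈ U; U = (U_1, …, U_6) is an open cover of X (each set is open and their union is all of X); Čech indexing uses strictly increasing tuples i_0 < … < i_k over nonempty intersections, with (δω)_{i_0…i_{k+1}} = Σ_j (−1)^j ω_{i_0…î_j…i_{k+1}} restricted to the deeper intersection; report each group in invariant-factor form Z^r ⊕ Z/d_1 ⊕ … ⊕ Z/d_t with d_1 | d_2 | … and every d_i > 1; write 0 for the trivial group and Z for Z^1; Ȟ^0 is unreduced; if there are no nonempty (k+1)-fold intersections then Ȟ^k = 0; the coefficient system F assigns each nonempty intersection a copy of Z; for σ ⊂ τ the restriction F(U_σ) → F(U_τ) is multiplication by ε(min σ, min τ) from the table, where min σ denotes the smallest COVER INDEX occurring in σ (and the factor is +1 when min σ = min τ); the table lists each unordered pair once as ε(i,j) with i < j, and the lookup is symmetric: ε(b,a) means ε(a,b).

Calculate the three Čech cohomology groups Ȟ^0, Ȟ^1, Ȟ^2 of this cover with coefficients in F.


cover nerve:
  U12={x3,x12,x17} U13={x16,x17,x34} U14={x18,x24,x25,x34} U15={x5,x18,x20} U16={x1,x5,x12} U23={x17,x27,x31} U24={x19,x30,x32} U25={x27,x32,x33} U26={x9,x12,x30,x35} U34={x4,x14,x34} U35={x13,x27,x29} U36={x13,x14,x28} U45={x11,x18,x32} U46={x14,x21,x30} U56={x5,x13,x15}
  U123={x17} U126={x12} U134={x34} U145={x18} U156={x5} U235={x27} U245={x32} U246={x30} U346={x14} U356={x13}
C dims 6,15,10; δ0: rk 6, SNF 1^5·2; δ1: rk 9, SNF 1^9
Ȟ^0: (6−6)−0=0 ⇒ 0
Ȟ^1: (15−9)−6=0 plus torsion [2] ⇒ Z/2
Ȟ^2: (10−0)−9=1 ⇒ Z

Ȟ^0(U;F) ≅ 0, Ȟ^1(U;F) ≅ Z/2, Ȟ^2(U;F) ≅ Z


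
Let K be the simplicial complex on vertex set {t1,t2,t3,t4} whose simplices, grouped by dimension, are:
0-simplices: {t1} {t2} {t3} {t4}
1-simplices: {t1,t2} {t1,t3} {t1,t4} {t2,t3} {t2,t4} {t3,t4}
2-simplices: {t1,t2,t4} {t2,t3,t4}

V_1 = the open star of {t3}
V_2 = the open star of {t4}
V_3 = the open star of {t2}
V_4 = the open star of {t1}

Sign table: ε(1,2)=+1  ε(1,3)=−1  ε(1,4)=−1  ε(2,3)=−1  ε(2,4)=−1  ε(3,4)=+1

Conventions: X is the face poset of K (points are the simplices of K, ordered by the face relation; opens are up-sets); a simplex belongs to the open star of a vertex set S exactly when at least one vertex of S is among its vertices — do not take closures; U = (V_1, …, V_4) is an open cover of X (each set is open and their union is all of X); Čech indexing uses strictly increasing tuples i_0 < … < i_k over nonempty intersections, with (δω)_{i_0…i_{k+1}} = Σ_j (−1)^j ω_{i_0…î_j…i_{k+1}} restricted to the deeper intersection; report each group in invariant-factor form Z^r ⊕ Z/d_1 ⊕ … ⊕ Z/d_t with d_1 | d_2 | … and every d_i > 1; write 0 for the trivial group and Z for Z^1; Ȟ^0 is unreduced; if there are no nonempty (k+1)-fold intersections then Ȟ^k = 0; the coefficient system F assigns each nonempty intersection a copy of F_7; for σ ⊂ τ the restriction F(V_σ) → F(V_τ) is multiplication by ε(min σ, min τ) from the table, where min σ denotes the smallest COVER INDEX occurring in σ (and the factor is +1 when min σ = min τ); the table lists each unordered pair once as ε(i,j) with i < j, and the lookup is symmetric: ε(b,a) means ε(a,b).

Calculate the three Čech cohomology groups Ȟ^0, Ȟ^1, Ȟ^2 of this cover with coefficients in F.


Ȟ^0 = Z/7, Ȟ^1 = Z/7, Ȟ^2 = 0

nonempty intersections:
  V1={{t3},{t1,t3},{t2,t3},{t3,t4},{t2,t3,t4}} V2={{t4},{t1,t4},{t2,t4},{t3,t4},{t1,t2,t4},{t2,t3,t4}} V3={{t2},{t1,t2},{t2,t3},{t2,t4},{t1,t2,t4},{t2,t3,t4}} V4={{t1},{t1,t2},{t1,t3},{t1,t4},{t1,t2,t4}}
  V12={{t3,t4},{t2,t3,t4}} V13={{t2,t3},{t2,t3,t4}} V14={{t1,t3}} V23={{t2,t4},{t1,t2,t4},{t2,t3,t4}} V24={{t1,t4},{t1,t2,t4}} V34={{t1,t2},{t1,t2,t4}}
  V123={{t2,t3,t4}} V234={{t1,t2,t4}}
C dims 4,6,2; δ0: rk_F7 3; δ1: rk_F7 2
Ȟ^0: (4−3)−0=1 ⇒ Z/7
Ȟ^1: (6−2)−3=1 ⇒ Z/7
Ȟ^2: (2−0)−2=0 ⇒ 0


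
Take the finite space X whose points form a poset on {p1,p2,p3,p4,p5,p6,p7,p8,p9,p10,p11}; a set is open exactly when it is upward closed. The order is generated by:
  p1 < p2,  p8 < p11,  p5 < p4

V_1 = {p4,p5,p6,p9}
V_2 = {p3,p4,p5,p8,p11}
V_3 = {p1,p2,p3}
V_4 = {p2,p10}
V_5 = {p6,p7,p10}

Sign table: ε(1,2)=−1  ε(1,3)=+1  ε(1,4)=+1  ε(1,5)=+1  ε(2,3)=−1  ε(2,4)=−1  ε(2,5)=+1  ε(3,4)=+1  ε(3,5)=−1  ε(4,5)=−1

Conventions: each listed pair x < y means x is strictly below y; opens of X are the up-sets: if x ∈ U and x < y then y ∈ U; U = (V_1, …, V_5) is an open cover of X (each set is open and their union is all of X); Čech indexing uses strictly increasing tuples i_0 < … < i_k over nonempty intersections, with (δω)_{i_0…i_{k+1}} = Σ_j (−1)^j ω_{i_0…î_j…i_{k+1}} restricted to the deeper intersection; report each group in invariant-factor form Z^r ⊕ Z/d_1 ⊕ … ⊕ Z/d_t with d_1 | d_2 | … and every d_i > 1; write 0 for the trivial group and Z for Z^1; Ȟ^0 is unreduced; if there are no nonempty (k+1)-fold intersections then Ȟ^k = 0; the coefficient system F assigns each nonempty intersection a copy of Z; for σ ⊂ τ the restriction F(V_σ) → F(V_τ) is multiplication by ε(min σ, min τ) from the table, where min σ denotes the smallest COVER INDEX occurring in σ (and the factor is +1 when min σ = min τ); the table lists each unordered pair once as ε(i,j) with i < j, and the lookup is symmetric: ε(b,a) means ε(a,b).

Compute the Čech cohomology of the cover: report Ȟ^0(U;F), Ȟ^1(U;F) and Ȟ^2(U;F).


intersection data:
  V12={p4,p5} V15={p6} V23={p3} V34={p2} V45={p10}
C dims 5,5; δ0: rk 5, SNF 1^4·2
Ȟ^0 = (5 − 5) − 0 = 0, so Ȟ^0 ≅ 0
Ȟ^1 = (5 − 0) − 5 = 0 plus torsion [2], so Ȟ^1 ≅ Z/2
Ȟ^2 = (0 − 0) − 0 = 0, so Ȟ^2 ≅ 0

Ȟ^0 ≅ 0; Ȟ^1 ≅ Z/2; Ȟ^2 ≅ 0


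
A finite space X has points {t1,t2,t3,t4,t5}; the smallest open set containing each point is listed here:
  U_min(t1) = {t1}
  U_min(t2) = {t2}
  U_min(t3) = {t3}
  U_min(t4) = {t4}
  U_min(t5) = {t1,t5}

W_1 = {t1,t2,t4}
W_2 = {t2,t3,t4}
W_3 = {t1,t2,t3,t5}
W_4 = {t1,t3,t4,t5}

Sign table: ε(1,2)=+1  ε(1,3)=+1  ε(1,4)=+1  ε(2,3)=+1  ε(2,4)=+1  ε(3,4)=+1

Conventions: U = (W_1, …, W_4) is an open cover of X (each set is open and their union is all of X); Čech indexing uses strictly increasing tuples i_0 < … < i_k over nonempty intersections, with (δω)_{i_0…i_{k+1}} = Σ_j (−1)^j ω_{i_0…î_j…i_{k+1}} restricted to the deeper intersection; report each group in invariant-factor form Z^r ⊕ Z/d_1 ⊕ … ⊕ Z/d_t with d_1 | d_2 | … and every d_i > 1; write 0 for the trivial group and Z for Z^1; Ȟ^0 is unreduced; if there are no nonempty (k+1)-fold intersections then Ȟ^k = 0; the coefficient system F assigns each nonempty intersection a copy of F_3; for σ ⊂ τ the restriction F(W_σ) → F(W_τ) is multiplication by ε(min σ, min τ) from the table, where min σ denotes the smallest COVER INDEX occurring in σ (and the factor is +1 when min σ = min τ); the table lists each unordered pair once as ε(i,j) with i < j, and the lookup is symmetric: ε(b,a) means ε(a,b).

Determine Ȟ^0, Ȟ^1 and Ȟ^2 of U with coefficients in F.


Ȟ^0 = Z/3, Ȟ^1 = 0, Ȟ^2 = Z/3

nonempty overlaps:
  W12={t2,t4} W13={t1,t2} W14={t1,t4} W23={t2,t3} W24={t3,t4} W34={t1,t3,t5}
  W123={t2} W124={t4} W134={t1} W234={t3}
C dims 4,6,4; δ0: rk_F3 3; δ1: rk_F3 3
degree 0: 4−3−0 = 1 → Ȟ^0 ≅ Z/3
degree 1: 6−3−3 = 0 → Ȟ^1 ≅ 0
degree 2: 4−0−3 = 1 → Ȟ^2 ≅ Z/3


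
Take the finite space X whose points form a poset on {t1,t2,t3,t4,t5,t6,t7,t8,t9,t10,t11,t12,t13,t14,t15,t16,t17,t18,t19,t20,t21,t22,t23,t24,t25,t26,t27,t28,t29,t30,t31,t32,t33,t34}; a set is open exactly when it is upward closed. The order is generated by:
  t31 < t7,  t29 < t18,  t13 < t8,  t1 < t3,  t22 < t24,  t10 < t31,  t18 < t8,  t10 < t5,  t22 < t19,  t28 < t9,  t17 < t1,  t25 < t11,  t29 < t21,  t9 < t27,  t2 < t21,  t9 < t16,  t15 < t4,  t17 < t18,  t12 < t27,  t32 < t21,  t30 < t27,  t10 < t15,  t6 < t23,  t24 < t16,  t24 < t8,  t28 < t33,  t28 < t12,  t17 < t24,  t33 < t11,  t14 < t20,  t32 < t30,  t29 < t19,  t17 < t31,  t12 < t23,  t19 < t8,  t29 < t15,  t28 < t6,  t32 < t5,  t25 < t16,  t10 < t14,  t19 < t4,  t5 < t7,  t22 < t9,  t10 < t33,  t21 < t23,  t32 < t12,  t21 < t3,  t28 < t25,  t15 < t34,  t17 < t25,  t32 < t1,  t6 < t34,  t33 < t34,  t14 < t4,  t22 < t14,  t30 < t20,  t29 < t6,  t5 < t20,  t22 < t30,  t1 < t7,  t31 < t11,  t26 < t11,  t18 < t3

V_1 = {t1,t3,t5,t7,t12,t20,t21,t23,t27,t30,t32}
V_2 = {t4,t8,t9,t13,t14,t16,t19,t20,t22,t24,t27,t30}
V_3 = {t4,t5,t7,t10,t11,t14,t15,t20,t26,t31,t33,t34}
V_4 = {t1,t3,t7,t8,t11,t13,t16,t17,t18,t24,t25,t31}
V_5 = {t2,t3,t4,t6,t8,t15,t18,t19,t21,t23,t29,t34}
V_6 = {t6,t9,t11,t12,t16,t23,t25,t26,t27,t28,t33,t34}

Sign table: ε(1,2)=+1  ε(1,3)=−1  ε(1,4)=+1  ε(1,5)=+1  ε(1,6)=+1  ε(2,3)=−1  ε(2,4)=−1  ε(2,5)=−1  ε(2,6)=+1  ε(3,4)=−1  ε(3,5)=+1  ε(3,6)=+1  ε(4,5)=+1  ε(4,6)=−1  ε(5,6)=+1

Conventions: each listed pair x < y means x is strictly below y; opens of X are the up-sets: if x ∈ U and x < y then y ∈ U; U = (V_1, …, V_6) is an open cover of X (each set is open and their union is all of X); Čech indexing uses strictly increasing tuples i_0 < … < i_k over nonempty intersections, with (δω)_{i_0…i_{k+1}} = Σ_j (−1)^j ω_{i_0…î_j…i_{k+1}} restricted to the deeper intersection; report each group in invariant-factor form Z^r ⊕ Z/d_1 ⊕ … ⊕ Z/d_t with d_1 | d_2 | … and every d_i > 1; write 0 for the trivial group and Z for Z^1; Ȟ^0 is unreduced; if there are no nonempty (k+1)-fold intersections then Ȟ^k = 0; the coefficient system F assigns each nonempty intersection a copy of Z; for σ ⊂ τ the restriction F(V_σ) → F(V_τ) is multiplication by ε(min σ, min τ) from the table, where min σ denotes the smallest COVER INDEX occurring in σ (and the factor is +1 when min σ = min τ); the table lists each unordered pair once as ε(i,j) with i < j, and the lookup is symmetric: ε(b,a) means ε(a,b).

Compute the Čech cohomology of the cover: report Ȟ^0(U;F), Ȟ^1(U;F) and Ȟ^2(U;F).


intersection data:
  V12={t20,t27,t30} V13={t5,t7,t20} V14={t1,t3,t7} V15={t3,t21,t23} V16={t12,t23,t27} V23={t4,t14,t20} V24={t8,t13,t16,t24} V25={t4,t8,t19} V26={t9,t16,t27} V34={t7,t11,t31} V35={t4,t15,t34} V36={t11,t26,t33,t34} V45={t3,t8,t18} V46={t11,t16,t25} V56={t6,t23,t34}
  V123={t20} V126={t27} V134={t7} V145={t3} V156={t23} V235={t4} V245={t8} V246={t16} V346={t11} V356={t34}
C dims 6,15,10; δ0: rk 6, SNF 1^5·2; δ1: rk 9, SNF 1^9
Ȟ^0 = (6 − 6) − 0 = 0, so Ȟ^0 ≅ 0
Ȟ^1 = (15 − 9) − 6 = 0 plus torsion [2], so Ȟ^1 ≅ Z/2
Ȟ^2 = (10 − 0) − 9 = 1, so Ȟ^2 ≅ Z

Ȟ^0 = 0, Ȟ^1 = Z/2, Ȟ^2 = Z


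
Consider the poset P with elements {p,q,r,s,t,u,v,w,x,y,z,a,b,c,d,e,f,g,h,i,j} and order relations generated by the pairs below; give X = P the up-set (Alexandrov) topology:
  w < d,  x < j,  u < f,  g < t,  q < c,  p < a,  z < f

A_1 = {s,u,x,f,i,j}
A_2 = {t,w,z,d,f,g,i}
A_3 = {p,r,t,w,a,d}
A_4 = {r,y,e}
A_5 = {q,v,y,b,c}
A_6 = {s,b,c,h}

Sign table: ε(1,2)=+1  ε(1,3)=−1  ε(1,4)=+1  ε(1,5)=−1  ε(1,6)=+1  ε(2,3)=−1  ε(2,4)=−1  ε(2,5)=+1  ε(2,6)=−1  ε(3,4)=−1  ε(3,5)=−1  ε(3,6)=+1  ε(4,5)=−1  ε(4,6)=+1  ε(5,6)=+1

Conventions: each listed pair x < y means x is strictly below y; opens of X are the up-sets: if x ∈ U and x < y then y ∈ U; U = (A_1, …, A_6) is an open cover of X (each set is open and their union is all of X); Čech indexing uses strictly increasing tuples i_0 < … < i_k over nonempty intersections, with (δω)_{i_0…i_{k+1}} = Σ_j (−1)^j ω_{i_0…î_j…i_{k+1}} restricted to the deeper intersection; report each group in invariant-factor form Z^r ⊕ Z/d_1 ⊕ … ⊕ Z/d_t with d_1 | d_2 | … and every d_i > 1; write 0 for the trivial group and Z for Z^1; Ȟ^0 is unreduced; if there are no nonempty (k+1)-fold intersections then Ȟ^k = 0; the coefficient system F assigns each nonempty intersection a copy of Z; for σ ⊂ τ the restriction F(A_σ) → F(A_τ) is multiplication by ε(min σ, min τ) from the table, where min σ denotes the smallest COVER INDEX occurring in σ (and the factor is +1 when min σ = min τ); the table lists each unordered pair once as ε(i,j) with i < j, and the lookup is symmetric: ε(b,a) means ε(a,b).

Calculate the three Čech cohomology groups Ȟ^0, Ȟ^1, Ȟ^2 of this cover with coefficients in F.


nerve of the cover:
  A12={f,i} A16={s} A23={t,w,d} A34={r} A45={y} A56={b,c}
C dims 6,6; δ0: rk 6, SNF 1^5·2
Ȟ^0 = (6 − 6) − 0 = 0, so Ȟ^0 ≅ 0
Ȟ^1 = (6 − 0) − 6 = 0 plus torsion [2], so Ȟ^1 ≅ Z/2
Ȟ^2 = (0 − 0) − 0 = 0, so Ȟ^2 ≅ 0

Ȟ^0 ≅ 0; Ȟ^1 ≅ Z/2; Ȟ^2 ≅ 0


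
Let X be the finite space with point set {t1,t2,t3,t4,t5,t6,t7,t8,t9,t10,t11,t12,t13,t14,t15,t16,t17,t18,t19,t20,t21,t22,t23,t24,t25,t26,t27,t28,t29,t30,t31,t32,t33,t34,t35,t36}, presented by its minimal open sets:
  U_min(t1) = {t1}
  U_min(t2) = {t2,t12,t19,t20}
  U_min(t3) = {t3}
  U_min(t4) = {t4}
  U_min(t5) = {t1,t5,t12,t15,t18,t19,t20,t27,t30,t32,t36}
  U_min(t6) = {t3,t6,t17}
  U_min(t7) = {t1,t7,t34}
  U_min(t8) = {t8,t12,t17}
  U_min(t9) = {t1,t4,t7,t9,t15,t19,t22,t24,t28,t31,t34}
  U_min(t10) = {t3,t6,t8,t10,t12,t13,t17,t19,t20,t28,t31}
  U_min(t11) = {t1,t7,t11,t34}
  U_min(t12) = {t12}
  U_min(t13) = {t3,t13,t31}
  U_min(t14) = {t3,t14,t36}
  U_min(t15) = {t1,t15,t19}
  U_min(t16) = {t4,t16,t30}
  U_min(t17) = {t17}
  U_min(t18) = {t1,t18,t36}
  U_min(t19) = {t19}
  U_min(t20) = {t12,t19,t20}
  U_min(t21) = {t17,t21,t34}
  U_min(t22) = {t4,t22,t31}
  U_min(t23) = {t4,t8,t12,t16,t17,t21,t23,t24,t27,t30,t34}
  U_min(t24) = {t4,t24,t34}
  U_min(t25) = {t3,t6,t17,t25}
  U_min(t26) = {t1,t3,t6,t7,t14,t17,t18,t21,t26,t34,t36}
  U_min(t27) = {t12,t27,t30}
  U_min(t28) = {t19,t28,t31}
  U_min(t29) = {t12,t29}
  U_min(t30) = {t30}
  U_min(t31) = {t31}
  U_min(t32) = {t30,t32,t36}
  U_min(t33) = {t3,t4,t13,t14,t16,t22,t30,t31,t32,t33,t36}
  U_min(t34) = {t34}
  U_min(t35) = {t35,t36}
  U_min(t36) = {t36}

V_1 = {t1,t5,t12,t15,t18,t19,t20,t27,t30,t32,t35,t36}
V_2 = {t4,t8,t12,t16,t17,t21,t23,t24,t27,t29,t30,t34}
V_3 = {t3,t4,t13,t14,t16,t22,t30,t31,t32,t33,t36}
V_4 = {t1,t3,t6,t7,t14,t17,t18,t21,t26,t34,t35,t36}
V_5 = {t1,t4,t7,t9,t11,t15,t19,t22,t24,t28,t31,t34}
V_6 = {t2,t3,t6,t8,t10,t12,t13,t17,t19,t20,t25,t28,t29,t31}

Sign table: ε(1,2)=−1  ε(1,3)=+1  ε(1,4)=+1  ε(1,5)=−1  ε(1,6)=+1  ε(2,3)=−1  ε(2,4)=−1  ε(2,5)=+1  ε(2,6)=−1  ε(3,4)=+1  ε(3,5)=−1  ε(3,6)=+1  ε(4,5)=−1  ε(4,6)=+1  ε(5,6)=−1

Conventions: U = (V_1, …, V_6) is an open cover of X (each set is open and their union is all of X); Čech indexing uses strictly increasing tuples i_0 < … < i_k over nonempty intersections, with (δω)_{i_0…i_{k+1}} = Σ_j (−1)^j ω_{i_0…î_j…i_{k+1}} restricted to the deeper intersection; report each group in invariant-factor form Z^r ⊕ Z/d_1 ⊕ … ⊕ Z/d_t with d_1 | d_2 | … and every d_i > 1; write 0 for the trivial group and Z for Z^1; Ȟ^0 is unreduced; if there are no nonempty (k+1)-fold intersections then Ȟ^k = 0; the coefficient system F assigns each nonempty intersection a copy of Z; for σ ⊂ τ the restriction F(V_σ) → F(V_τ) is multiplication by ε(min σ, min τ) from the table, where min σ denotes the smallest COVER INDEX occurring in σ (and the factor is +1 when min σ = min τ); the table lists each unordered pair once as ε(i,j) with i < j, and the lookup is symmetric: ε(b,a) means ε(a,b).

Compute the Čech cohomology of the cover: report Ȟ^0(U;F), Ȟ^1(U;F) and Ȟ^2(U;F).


Ȟ^0 ≅ Z; Ȟ^1 ≅ 0; Ȟ^2 ≅ Z/2

nonempty intersections:
  V12={t12,t27,t30} V13={t30,t32,t36} V14={t1,t18,t35,t36} V15={t1,t15,t19} V16={t12,t19,t20} V23={t4,t16,t30} V24={t17,t21,t34} V25={t4,t24,t34} V26={t8,t12,t17,t29} V34={t3,t14,t36} V35={t4,t22,t31} V36={t3,t13,t31} V45={t1,t7,t34} V46={t3,t6,t17} V56={t19,t28,t31}
  V123={t30} V126={t12} V134={t36} V145={t1} V156={t19} V235={t4} V245={t34} V246={t17} V346={t3} V356={t31}
C dims 6,15,10; δ0: rk 5, SNF 1^5; δ1: rk 10, SNF 1^9·2
Ȟ^0: (6−5)−0=1 ⇒ Z
Ȟ^1: (15−10)−5=0 ⇒ 0
Ȟ^2: (10−0)−10=0 plus torsion [2] ⇒ Z/2


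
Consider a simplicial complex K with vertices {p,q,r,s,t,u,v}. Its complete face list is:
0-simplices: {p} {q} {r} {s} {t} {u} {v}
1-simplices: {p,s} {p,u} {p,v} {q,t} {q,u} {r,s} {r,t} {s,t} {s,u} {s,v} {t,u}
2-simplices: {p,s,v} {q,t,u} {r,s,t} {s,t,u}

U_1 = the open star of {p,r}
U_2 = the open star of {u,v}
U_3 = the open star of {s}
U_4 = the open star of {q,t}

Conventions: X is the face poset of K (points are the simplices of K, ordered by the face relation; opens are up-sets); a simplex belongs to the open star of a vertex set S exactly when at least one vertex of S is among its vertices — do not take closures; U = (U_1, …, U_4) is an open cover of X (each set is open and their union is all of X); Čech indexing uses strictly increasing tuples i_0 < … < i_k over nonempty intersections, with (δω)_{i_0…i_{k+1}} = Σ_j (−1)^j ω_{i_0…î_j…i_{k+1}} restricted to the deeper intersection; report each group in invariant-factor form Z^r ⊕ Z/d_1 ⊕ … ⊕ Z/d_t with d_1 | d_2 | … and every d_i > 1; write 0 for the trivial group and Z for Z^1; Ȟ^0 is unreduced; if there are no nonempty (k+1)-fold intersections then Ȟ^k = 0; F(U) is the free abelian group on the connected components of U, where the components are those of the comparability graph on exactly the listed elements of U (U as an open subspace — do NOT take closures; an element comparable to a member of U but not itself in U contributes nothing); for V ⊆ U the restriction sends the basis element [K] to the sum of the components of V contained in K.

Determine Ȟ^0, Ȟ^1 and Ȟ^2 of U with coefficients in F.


Ȟ^0 = Z; Ȟ^1 = Z; Ȟ^2 = 0

intersection data:
  U1={{p},{r},{p,s},{p,u},{p,v},{r,s},{r,t},{p,s,v},{r,s,t}} U2={{u},{v},{p,u},{p,v},{q,u},{s,u},{s,v},{t,u},{p,s,v},{q,t,u},{s,t,u}} U3={{s},{p,s},{r,s},{s,t},{s,u},{s,v},{p,s,v},{r,s,t},{s,t,u}} U4={{q},{t},{q,t},{q,u},{r,t},{s,t},{t,u},{q,t,u},{r,s,t},{s,t,u}}
  U12={{p,u},{p,v},{p,s,v}} U13={{p,s},{r,s},{p,s,v},{r,s,t}} U14={{r,t},{r,s,t}} U23={{s,u},{s,v},{p,s,v},{s,t,u}} U24={{q,u},{t,u},{q,t,u},{s,t,u}} U34={{s,t},{r,s,t},{s,t,u}}
  U123={{p,s,v}} U134={{r,s,t}} U234={{s,t,u}}
components per intersection:
  U1: {{p},{p,s},{p,u},{p,v},{p,s,v}} {{r},{r,s},{r,t},{r,s,t}}
  U2: {{u},{p,u},{q,u},{s,u},{t,u},{q,t,u},{s,t,u}} {{v},{p,v},{s,v},{p,s,v}}
  U3: {{s},{p,s},{r,s},{s,t},{s,u},{s,v},{p,s,v},{r,s,t},{s,t,u}}
  U4: {{q},{t},{q,t},{q,u},{r,t},{s,t},{t,u},{q,t,u},{r,s,t},{s,t,u}}
  U12: {{p,u}} {{p,v},{p,s,v}}
  U13: {{p,s},{p,s,v}} {{r,s},{r,s,t}}
  U14: {{r,t},{r,s,t}}
  U23: {{s,u},{s,t,u}} {{s,v},{p,s,v}}
  U24: {{q,u},{t,u},{q,t,u},{s,t,u}}
  U34: {{s,t},{r,s,t},{s,t,u}}
  U123: {{p,s,v}}
  U134: {{r,s,t}}
  U234: {{s,t,u}}
C dims 6,9,3; δ0: rk 5, SNF 1^5; δ1: rk 3, SNF 1^3
Ȟ^0 = (6 − 5) − 0 = 1, so Ȟ^0 ≅ Z
Ȟ^1 = (9 − 3) − 5 = 1, so Ȟ^1 ≅ Z
Ȟ^2 = (3 − 0) − 3 = 0, so Ȟ^2 ≅ 0


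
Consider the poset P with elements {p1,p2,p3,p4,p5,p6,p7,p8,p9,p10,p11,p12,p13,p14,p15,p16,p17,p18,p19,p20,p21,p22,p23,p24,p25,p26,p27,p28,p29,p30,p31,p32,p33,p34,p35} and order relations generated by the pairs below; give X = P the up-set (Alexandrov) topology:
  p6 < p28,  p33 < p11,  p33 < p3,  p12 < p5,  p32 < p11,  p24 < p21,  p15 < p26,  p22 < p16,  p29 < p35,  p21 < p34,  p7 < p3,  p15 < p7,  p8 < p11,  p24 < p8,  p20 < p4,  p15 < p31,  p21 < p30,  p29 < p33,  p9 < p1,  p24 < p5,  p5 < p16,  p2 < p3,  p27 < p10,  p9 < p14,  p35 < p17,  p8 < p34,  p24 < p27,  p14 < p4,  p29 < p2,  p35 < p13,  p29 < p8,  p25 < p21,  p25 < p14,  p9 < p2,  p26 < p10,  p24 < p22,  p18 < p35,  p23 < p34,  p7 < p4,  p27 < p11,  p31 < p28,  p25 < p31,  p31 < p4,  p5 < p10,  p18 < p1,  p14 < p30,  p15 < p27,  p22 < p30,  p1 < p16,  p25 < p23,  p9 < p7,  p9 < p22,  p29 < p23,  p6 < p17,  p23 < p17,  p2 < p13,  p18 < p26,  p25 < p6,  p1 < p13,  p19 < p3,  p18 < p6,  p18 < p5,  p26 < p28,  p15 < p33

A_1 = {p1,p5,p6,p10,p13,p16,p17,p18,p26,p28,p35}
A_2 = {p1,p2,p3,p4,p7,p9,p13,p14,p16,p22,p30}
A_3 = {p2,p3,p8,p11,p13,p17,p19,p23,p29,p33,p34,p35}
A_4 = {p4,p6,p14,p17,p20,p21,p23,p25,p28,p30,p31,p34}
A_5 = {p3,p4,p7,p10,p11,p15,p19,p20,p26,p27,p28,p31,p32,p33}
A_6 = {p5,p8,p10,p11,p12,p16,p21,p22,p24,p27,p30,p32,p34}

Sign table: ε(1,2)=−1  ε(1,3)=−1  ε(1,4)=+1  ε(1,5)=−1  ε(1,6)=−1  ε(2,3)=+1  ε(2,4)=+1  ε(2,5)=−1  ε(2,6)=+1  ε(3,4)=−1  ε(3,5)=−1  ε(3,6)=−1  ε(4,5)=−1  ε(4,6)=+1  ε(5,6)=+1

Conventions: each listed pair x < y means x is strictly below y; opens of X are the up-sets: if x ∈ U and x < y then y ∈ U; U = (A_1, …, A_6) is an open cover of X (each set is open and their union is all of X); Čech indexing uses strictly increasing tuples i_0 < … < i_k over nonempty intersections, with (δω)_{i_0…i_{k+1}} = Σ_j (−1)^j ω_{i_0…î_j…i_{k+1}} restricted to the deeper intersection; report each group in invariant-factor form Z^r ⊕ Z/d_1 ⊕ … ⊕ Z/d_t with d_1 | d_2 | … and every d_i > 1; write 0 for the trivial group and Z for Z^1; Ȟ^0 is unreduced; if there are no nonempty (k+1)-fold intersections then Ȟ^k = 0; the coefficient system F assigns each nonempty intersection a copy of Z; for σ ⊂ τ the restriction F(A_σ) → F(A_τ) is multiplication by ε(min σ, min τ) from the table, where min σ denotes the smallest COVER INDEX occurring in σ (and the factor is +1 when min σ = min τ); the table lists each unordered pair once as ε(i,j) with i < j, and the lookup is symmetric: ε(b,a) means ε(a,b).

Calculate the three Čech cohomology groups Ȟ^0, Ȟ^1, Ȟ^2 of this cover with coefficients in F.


nonempty intersections:
  A12={p1,p13,p16} A13={p13,p17,p35} A14={p6,p17,p28} A15={p10,p26,p28} A16={p5,p10,p16} A23={p2,p3,p13} A24={p4,p14,p30} A25={p3,p4,p7} A26={p16,p22,p30} A34={p17,p23,p34} A35={p3,p11,p19,p33} A36={p8,p11,p34} A45={p4,p20,p28,p31} A46={p21,p30,p34} A56={p10,p11,p27,p32}
  A123={p13} A126={p16} A134={p17} A145={p28} A156={p10} A235={p3} A245={p4} A246={p30} A346={p34} A356={p11}
C dims 6,15,10; δ0: rk 6, SNF 1^5·2; δ1: rk 9, SNF 1^9
Ȟ^0: (6−6)−0=0 ⇒ 0
Ȟ^1: (15−9)−6=0 plus torsion [2] ⇒ Z/2
Ȟ^2: (10−0)−9=1 ⇒ Z

Ȟ^0 ≅ 0; Ȟ^1 ≅ Z/2; Ȟ^2 ≅ Z


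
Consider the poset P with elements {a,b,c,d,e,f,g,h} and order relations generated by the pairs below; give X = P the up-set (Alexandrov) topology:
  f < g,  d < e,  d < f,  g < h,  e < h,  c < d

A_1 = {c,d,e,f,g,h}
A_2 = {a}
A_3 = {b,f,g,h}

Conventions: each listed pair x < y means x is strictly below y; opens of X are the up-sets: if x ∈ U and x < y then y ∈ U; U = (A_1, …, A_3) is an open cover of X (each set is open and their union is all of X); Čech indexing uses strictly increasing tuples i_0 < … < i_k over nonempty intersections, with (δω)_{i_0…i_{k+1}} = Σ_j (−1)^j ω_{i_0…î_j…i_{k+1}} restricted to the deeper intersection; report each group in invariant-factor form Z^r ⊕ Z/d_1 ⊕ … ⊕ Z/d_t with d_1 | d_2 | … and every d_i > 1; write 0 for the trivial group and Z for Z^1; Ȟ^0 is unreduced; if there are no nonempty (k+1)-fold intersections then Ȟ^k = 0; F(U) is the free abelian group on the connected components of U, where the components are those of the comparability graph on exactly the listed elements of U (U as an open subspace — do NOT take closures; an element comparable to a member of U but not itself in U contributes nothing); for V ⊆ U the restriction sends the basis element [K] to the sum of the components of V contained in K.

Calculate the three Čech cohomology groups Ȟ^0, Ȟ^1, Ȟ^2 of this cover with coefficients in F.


nonempty overlaps:
  A13={f,g,h}
components per intersection:
  A1: {c,d,e,f,g,h}
  A2: {a}
  A3: {b} {f,g,h}
  A13: {f,g,h}
C dims 4,1; δ0: rk 1, SNF 1^1
degree 0: 4−1−0 = 3 → Ȟ^0 ≅ Z^3
degree 1: 1−0−1 = 0 → Ȟ^1 ≅ 0
degree 2: 0−0−0 = 0 → Ȟ^2 ≅ 0

Ȟ^0 ≅ Z^3,  Ȟ^1 ≅ 0,  Ȟ^2 ≅ 0


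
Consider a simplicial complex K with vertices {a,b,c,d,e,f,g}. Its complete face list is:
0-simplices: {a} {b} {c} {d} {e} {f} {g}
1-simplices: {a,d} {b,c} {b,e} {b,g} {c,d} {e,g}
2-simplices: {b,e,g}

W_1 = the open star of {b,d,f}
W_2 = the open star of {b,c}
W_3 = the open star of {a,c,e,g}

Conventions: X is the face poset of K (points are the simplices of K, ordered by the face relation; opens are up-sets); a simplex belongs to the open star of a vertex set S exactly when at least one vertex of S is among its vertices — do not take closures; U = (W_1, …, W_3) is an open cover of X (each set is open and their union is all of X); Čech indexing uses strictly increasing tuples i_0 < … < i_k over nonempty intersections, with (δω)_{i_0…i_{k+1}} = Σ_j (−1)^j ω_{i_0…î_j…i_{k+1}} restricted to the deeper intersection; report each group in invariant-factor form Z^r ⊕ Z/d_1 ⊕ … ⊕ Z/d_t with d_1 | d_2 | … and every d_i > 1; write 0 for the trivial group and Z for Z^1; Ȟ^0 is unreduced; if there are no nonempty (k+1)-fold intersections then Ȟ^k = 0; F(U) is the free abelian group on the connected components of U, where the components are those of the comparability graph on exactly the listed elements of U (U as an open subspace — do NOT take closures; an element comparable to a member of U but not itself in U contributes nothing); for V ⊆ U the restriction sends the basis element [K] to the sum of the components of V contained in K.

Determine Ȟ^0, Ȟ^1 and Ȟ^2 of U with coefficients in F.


nonempty overlaps:
  W1={{b},{d},{f},{a,d},{b,c},{b,e},{b,g},{c,d},{b,e,g}} W2={{b},{c},{b,c},{b,e},{b,g},{c,d},{b,e,g}} W3={{a},{c},{e},{g},{a,d},{b,c},{b,e},{b,g},{c,d},{e,g},{b,e,g}}
  W12={{b},{b,c},{b,e},{b,g},{c,d},{b,e,g}} W13={{a,d},{b,c},{b,e},{b,g},{c,d},{b,e,g}} W23={{c},{b,c},{b,e},{b,g},{c,d},{b,e,g}}
  W123={{b,c},{b,e},{b,g},{c,d},{b,e,g}}
components per intersection:
  W1: {{b},{b,c},{b,e},{b,g},{b,e,g}} {{d},{a,d},{c,d}} {{f}}
  W2: {{b},{c},{b,c},{b,e},{b,g},{c,d},{b,e,g}}
  W3: {{a},{a,d}} {{c},{b,c},{c,d}} {{e},{g},{b,e},{b,g},{e,g},{b,e,g}}
  W12: {{b},{b,c},{b,e},{b,g},{b,e,g}} {{c,d}}
  W13: {{a,d}} {{b,c}} {{b,e},{b,g},{b,e,g}} {{c,d}}
  W23: {{c},{b,c},{c,d}} {{b,e},{b,g},{b,e,g}}
  W123: {{b,c}} {{b,e},{b,g},{b,e,g}} {{c,d}}
C dims 7,8,3; δ0: rk 5, SNF 1^5; δ1: rk 3, SNF 1^3
degree 0: 7−5−0 = 2 → Ȟ^0 ≅ Z^2
degree 1: 8−3−5 = 0 → Ȟ^1 ≅ 0
degree 2: 3−0−3 = 0 → Ȟ^2 ≅ 0

Ȟ^0 ≅ Z^2,  Ȟ^1 ≅ 0,  Ȟ^2 ≅ 0


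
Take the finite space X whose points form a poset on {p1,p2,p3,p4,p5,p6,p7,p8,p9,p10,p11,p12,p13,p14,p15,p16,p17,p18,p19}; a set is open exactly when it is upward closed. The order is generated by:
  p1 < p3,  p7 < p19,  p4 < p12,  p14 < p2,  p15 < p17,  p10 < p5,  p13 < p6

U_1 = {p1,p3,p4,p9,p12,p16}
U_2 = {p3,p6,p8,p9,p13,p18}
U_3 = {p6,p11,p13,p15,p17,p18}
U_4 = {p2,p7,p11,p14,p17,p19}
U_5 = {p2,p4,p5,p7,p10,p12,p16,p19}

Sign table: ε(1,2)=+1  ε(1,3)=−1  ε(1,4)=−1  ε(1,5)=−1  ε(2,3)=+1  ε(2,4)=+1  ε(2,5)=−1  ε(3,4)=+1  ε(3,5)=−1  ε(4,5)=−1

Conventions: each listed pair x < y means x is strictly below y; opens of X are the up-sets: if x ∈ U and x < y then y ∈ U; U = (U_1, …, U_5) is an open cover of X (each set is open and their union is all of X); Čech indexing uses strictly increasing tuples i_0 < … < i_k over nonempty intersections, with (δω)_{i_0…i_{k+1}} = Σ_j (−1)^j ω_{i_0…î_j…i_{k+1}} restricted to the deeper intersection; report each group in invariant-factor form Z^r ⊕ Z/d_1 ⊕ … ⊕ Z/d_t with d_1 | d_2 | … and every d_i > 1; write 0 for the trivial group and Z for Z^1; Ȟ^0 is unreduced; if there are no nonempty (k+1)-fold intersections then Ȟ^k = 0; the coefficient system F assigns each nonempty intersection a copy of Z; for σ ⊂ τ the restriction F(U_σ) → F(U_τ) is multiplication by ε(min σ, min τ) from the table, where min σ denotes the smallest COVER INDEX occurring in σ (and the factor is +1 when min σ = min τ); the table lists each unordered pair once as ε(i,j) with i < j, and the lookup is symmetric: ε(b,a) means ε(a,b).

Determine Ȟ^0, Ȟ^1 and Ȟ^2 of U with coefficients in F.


nerve of the cover:
  U12={p3,p9} U15={p4,p12,p16} U23={p6,p13,p18} U34={p11,p17} U45={p2,p7,p19}
C dims 5,5; δ0: rk 4, SNF 1^4
Ȟ^0 = (5 − 4) − 0 = 1, so Ȟ^0 ≅ Z
Ȟ^1 = (5 − 0) − 4 = 1, so Ȟ^1 ≅ Z
Ȟ^2 = (0 − 0) − 0 = 0, so Ȟ^2 ≅ 0

Ȟ^0 = Z; Ȟ^1 = Z; Ȟ^2 = 0
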